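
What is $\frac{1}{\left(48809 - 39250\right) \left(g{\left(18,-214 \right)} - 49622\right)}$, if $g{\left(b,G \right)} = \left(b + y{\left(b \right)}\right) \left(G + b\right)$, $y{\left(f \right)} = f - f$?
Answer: $- \frac{1}{508060850} \approx -1.9683 \cdot 10^{-9}$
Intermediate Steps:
$y{\left(f \right)} = 0$
$g{\left(b,G \right)} = b \left(G + b\right)$ ($g{\left(b,G \right)} = \left(b + 0\right) \left(G + b\right) = b \left(G + b\right)$)
$\frac{1}{\left(48809 - 39250\right) \left(g{\left(18,-214 \right)} - 49622\right)} = \frac{1}{\left(48809 - 39250\right) \left(18 \left(-214 + 18\right) - 49622\right)} = \frac{1}{9559 \left(18 \left(-196\right) - 49622\right)} = \frac{1}{9559 \left(-3528 - 49622\right)} = \frac{1}{9559 \left(-53150\right)} = \frac{1}{-508060850} = - \frac{1}{508060850}$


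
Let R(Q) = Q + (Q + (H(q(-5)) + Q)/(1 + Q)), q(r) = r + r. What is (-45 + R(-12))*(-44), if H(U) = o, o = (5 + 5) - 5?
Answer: 3008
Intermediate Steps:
o = 5 (o = 10 - 5 = 5)
q(r) = 2*r
H(U) = 5
R(Q) = 2*Q + (5 + Q)/(1 + Q) (R(Q) = Q + (Q + (5 + Q)/(1 + Q)) = 2*Q + (5 + Q)/(1 + Q))
(-45 + R(-12))*(-44) = (-45 + (5 + 2*(-12)² + 3*(-12))/(1 - 12))*(-44) = (-45 + (5 + 2*144 - 36)/(-11))*(-44) = (-45 - (5 + 288 - 36)/11)*(-44) = (-45 - 1/11*257)*(-44) = (-45 - 257/11)*(-44) = -752/11*(-44) = 3008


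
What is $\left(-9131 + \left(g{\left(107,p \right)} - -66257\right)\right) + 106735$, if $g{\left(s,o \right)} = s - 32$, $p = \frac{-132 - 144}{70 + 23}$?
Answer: $163936$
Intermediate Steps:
$p = - \frac{92}{31}$ ($p = - \frac{276}{93} = \left(-276\right) \frac{1}{93} = - \frac{92}{31} \approx -2.9677$)
$g{\left(s,o \right)} = -32 + s$ ($g{\left(s,o \right)} = s - 32 = -32 + s$)
$\left(-9131 + \left(g{\left(107,p \right)} - -66257\right)\right) + 106735 = \left(-9131 + \left(\left(-32 + 107\right) - -66257\right)\right) + 106735 = \left(-9131 + \left(75 + 66257\right)\right) + 106735 = \left(-9131 + 66332\right) + 106735 = 57201 + 106735 = 163936$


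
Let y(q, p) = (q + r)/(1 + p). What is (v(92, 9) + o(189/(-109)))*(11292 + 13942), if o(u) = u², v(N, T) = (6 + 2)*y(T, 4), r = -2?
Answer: 21296007194/59405 ≈ 3.5849e+5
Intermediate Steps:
y(q, p) = (-2 + q)/(1 + p) (y(q, p) = (q - 2)/(1 + p) = (-2 + q)/(1 + p))
v(N, T) = -16/5 + 8*T/5 (v(N, T) = (6 + 2)*((-2 + T)/(1 + 4)) = 8*((-2 + T)/5) = 8*(-⅖ + T/5) = -16/5 + 8*T/5)
(v(92, 9) + o(189/(-109)))*(11292 + 13942) = ((-16/5 + (8/5)*9) + (189/(-109))²)*(11292 + 13942) = ((-16/5 + 72/5) + (189*(-1/109))²)*25234 = (56/5 + (-189/109)²)*25234 = (56/5 + 35721/11881)*25234 = (843941/59405)*25234 = 21296007194/59405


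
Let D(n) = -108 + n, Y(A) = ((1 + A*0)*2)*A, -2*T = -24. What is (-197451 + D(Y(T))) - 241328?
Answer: -438863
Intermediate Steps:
T = 12 (T = -½*(-24) = 12)
Y(A) = 2*A (Y(A) = ((1 + 0)*2)*A = (1*2)*A = 2*A)
(-197451 + D(Y(T))) - 241328 = (-197451 + (-108 + 2*12)) - 241328 = (-197451 + (-108 + 24)) - 241328 = (-197451 - 84) - 241328 = -197535 - 241328 = -438863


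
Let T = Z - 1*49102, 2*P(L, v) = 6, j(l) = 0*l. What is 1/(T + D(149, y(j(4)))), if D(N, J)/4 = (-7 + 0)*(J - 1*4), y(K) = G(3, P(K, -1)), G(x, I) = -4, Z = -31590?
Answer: -1/80468 ≈ -1.2427e-5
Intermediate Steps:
j(l) = 0
P(L, v) = 3 (P(L, v) = (½)*6 = 3)
y(K) = -4
T = -80692 (T = -31590 - 1*49102 = -31590 - 49102 = -80692)
D(N, J) = 112 - 28*J (D(N, J) = 4*((-7 + 0)*(J - 1*4)) = 4*(-7*(J - 4)) = 4*(-7*(-4 + J)) = 4*(28 - 7*J) = 112 - 28*J)
1/(T + D(149, y(j(4)))) = 1/(-80692 + (112 - 28*(-4))) = 1/(-80692 + (112 + 112)) = 1/(-80692 + 224) = 1/(-80468) = -1/80468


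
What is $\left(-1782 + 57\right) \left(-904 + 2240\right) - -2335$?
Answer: $-2302265$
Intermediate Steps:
$\left(-1782 + 57\right) \left(-904 + 2240\right) - -2335 = \left(-1725\right) 1336 + 2335 = -2304600 + 2335 = -2302265$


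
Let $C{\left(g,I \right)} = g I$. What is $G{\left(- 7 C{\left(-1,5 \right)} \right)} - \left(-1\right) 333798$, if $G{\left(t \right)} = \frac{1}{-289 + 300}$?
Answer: $\frac{3671779}{11} \approx 3.338 \cdot 10^{5}$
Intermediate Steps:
$C{\left(g,I \right)} = I g$
$G{\left(t \right)} = \frac{1}{11}$
$G{\left(- 7 C{\left(-1,5 \right)} \right)} - \left(-1\right) 333798 = \frac{1}{11} - \left(-1\right) 333798 = \frac{1}{11} - -333798 = \frac{1}{11} + 333798 = \frac{3671779}{11}$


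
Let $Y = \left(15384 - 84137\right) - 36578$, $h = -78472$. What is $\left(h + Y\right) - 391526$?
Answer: $-575329$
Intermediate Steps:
$Y = -105331$ ($Y = -68753 - 36578 = -105331$)
$\left(h + Y\right) - 391526 = \left(-78472 - 105331\right) - 391526 = -183803 - 391526 = -575329$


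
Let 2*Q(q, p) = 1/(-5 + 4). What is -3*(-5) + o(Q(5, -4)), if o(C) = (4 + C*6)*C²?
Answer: 61/4 ≈ 15.250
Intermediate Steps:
Q(q, p) = -½ (Q(q, p) = 1/(2*(-5 + 4)) = (½)/(-1) = (½)*(-1) = -½)
o(C) = C²*(4 + 6*C) (o(C) = (4 + 6*C)*C² = C²*(4 + 6*C))
-3*(-5) + o(Q(5, -4)) = -3*(-5) + (-½)²*(4 + 6*(-½)) = 15 + (4 - 3)/4 = 15 + (¼)*1 = 15 + ¼ = 61/4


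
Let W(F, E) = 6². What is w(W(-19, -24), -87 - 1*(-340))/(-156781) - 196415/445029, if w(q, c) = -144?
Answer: -30730055939/69772091649 ≈ -0.44043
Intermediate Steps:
W(F, E) = 36
w(W(-19, -24), -87 - 1*(-340))/(-156781) - 196415/445029 = -144/(-156781) - 196415/445029 = -144*(-1/156781) - 196415*1/445029 = 144/156781 - 196415/445029 = -30730055939/69772091649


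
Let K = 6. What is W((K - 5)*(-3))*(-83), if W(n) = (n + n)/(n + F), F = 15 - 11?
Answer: 498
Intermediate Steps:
F = 4
W(n) = 2*n/(4 + n) (W(n) = (n + n)/(n + 4) = (2*n)/(4 + n) = 2*n/(4 + n))
W((K - 5)*(-3))*(-83) = (2*((6 - 5)*(-3))/(4 + (6 - 5)*(-3)))*(-83) = (2*(1*(-3))/(4 + 1*(-3)))*(-83) = (2*(-3)/(4 - 3))*(-83) = (2*(-3)/1)*(-83) = (2*(-3)*1)*(-83) = -6*(-83) = 498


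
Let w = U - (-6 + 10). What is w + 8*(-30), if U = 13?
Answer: -231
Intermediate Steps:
w = 9 (w = 13 - (-6 + 10) = 13 - 1*4 = 13 - 4 = 9)
w + 8*(-30) = 9 + 8*(-30) = 9 - 240 = -231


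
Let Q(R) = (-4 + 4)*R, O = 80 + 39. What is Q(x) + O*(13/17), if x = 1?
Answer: 91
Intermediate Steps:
O = 119
Q(R) = 0 (Q(R) = 0*R = 0)
Q(x) + O*(13/17) = 0 + 119*(13/17) = 0 + 91 = 91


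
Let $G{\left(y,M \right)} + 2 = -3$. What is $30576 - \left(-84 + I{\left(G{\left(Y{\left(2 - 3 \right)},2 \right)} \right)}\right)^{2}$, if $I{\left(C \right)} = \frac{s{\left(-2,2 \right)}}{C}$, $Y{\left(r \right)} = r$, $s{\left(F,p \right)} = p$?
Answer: $\frac{586316}{25} \approx 23453.0$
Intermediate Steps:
$G{\left(y,M \right)} = -5$ ($G{\left(y,M \right)} = -2 - 3 = -5$)
$I{\left(C \right)} = \frac{2}{C}$
$30576 - \left(-84 + I{\left(G{\left(Y{\left(2 - 3 \right)},2 \right)} \right)}\right)^{2} = 30576 - \left(-84 + \frac{2}{-5}\right)^{2} = 30576 - \left(-84 + 2 \left(- \frac{1}{5}\right)\right)^{2} = 30576 - \left(-84 - \frac{2}{5}\right)^{2} = 30576 - \left(- \frac{422}{5}\right)^{2} = 30576 - \frac{178084}{25} = \frac{586316}{25}$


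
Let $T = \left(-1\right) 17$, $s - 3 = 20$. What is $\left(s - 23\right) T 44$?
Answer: $0$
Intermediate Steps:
$s = 23$ ($s = 3 + 20 = 23$)
$T = -17$
$\left(s - 23\right) T 44 = \left(23 - 23\right) \left(-17\right) 44 = 0 \left(-17\right) 44 = 0 \cdot 44 = 0$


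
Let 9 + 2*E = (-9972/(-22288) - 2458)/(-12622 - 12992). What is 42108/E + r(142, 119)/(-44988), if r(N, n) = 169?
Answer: -3317358271383335/350740079364 ≈ -9458.2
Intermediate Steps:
E = -1270797389/285442416 (E = -9/2 + ((-9972/(-22288) - 2458)/(-12622 - 12992))/2 = -9/2 + ((-9972*(-1/22288) - 2458)/(-25614))/2 = -9/2 + ((2493/5572 - 2458)*(-1/25614))/2 = -9/2 + (-13693483/5572*(-1/25614))/2 = -9/2 + (½)*(13693483/142721208) = -9/2 + 13693483/285442416 = -1270797389/285442416 ≈ -4.4520)
42108/E + r(142, 119)/(-44988) = 42108/(-1270797389/285442416) + 169/(-44988) = 42108*(-285442416/1270797389) + 169*(-1/44988) = -12019409252928/1270797389 - 169/44988 = -3317358271383335/350740079364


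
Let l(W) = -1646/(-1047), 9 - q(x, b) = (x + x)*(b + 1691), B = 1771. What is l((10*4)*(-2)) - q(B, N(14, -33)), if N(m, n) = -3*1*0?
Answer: 6271021757/1047 ≈ 5.9895e+6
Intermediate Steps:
N(m, n) = 0 (N(m, n) = -3*0 = 0)
q(x, b) = 9 - 2*x*(1691 + b) (q(x, b) = 9 - (x + x)*(b + 1691) = 9 - 2*x*(1691 + b))
l(W) = 1646/1047 (l(W) = -1646*(-1/1047) = 1646/1047)
l((10*4)*(-2)) - q(B, N(14, -33)) = 1646/1047 - (9 - 3382*1771 - 2*0*1771) = 1646/1047 - (9 - 5989522 + 0) = 1646/1047 - 1*(-5989513) = 1646/1047 + 5989513 = 6271021757/1047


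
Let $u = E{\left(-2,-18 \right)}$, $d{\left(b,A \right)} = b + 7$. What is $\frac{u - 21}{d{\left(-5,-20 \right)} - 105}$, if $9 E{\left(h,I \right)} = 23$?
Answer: $\frac{166}{927} \approx 0.17907$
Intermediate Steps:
$d{\left(b,A \right)} = 7 + b$
$E{\left(h,I \right)} = \frac{23}{9}$ ($E{\left(h,I \right)} = \frac{1}{9} \cdot 23 = \frac{23}{9}$)
$u = \frac{23}{9} \approx 2.5556$
$\frac{u - 21}{d{\left(-5,-20 \right)} - 105} = \frac{\frac{23}{9} - 21}{\left(7 - 5\right) - 105} = - \frac{166}{9 \left(2 - 105\right)} = - \frac{166}{9 \left(-103\right)} = \left(- \frac{166}{9}\right) \left(- \frac{1}{103}\right) = \frac{166}{927}$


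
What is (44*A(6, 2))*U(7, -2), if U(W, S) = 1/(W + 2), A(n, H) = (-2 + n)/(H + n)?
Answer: 22/9 ≈ 2.4444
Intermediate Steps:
A(n, H) = (-2 + n)/(H + n)
U(W, S) = 1/(2 + W)
(44*A(6, 2))*U(7, -2) = (44*((-2 + 6)/(2 + 6)))/(2 + 7) = (44*(4/8))/9 = (44*((⅛)*4))*(⅑) = (44*(½))*(⅑) = 22*(⅑) = 22/9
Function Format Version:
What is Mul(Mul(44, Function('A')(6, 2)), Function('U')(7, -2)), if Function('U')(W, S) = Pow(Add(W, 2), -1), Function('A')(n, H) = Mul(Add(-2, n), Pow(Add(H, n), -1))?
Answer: Rational(22, 9) ≈ 2.4444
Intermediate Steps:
Function('A')(n, H) = Mul(Pow(Add(H, n), -1), Add(-2, n))
Function('U')(W, S) = Pow(Add(2, W), -1)
Mul(Mul(44, Function('A')(6, 2)), Function('U')(7, -2)) = Mul(Mul(44, Mul(Pow(Add(2, 6), -1), Add(-2, 6))), Pow(Add(2, 7), -1)) = Mul(Mul(44, Mul(Pow(8, -1), 4)), Pow(9, -1)) = Mul(Mul(44, Mul(Rational(1, 8), 4)), Rational(1, 9)) = Mul(Mul(44, Rational(1, 2)), Rational(1, 9)) = Mul(22, Rational(1, 9)) = Rational(22, 9)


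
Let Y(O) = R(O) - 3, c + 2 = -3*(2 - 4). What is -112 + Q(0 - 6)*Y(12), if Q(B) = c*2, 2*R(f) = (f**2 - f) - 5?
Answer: 372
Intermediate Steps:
c = 4 (c = -2 - 3*(2 - 4) = -2 - 3*(-2) = -2 + 6 = 4)
R(f) = -5/2 + f**2/2 - f/2 (R(f) = ((f**2 - f) - 5)/2 = (-5 + f**2 - f)/2 = -5/2 + f**2/2 - f/2)
Y(O) = -11/2 + O**2/2 - O/2 (Y(O) = (-5/2 + O**2/2 - O/2) - 3 = -11/2 + O**2/2 - O/2)
Q(B) = 8 (Q(B) = 4*2 = 8)
-112 + Q(0 - 6)*Y(12) = -112 + 8*(-11/2 + (1/2)*12**2 - 1/2*12) = -112 + 8*(-11/2 + (1/2)*144 - 6) = -112 + 8*(-11/2 + 72 - 6) = -112 + 8*(121/2) = -112 + 484 = 372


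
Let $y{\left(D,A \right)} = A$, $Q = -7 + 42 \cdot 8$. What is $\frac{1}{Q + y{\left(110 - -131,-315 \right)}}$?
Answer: $\frac{1}{14} \approx 0.071429$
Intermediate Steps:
$Q = 329$ ($Q = -7 + 336 = 329$)
$\frac{1}{Q + y{\left(110 - -131,-315 \right)}} = \frac{1}{329 - 315} = \frac{1}{14}$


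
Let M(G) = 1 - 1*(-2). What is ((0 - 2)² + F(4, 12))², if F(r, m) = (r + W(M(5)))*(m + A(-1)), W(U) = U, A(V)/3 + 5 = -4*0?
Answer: 289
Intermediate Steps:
A(V) = -15 (A(V) = -15 + 3*(-4*0) = -15 + 3*0 = -15 + 0 = -15)
M(G) = 3 (M(G) = 1 + 2 = 3)
F(r, m) = (-15 + m)*(3 + r) (F(r, m) = (r + 3)*(m - 15) = (3 + r)*(-15 + m) = (-15 + m)*(3 + r))
((0 - 2)² + F(4, 12))² = ((0 - 2)² + (-45 - 15*4 + 3*12 + 12*4))² = ((-2)² + (-45 - 60 + 36 + 48))² = (4 - 21)² = (-17)² = 289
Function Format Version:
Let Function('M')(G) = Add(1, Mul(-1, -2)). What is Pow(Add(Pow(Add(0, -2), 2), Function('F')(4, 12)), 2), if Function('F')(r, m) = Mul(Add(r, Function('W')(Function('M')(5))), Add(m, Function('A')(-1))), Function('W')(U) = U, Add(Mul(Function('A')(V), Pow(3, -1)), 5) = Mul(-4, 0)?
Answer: 289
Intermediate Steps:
Function('A')(V) = -15 (Function('A')(V) = Add(-15, Mul(3, Mul(-4, 0))) = Add(-15, Mul(3, 0)) = Add(-15, 0) = -15)
Function('M')(G) = 3 (Function('M')(G) = Add(1, 2) = 3)
Function('F')(r, m) = Mul(Add(-15, m), Add(3, r)) (Function('F')(r, m) = Mul(Add(r, 3), Add(m, -15)) = Mul(Add(3, r), Add(-15, m)) = Mul(Add(-15, m), Add(3, r)))
Pow(Add(Pow(Add(0, -2), 2), Function('F')(4, 12)), 2) = Pow(Add(Pow(Add(0, -2), 2), Add(-45, Mul(-15, 4), Mul(3, 12), Mul(12, 4))), 2) = Pow(Add(Pow(-2, 2), Add(-45, -60, 36, 48)), 2) = Pow(Add(4, -21), 2) = Pow(-17, 2) = 289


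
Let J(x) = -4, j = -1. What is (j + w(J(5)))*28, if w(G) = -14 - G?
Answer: -308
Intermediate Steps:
(j + w(J(5)))*28 = (-1 + (-14 - 1*(-4)))*28 = (-1 + (-14 + 4))*28 = (-1 - 10)*28 = -11*28 = -308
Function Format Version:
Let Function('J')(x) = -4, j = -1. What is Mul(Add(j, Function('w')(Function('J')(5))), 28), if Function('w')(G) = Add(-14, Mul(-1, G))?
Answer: -308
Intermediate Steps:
Mul(Add(j, Function('w')(Function('J')(5))), 28) = Mul(Add(-1, Add(-14, Mul(-1, -4))), 28) = Mul(Add(-1, Add(-14, 4)), 28) = Mul(Add(-1, -10), 28) = Mul(-11, 28) = -308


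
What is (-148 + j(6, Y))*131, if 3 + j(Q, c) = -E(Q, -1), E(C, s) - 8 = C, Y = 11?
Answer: -21615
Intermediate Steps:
E(C, s) = 8 + C
j(Q, c) = -11 - Q (j(Q, c) = -3 - (8 + Q) = -3 + (-8 - Q) = -11 - Q)
(-148 + j(6, Y))*131 = (-148 + (-11 - 1*6))*131 = (-148 + (-11 - 6))*131 = (-148 - 17)*131 = -165*131 = -21615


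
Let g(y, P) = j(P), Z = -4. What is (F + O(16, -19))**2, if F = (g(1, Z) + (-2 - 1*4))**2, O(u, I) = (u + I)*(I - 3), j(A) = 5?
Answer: 4489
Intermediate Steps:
O(u, I) = (-3 + I)*(I + u) (O(u, I) = (I + u)*(-3 + I) = (-3 + I)*(I + u))
g(y, P) = 5
F = 1 (F = (5 + (-2 - 1*4))**2 = (5 + (-2 - 4))**2 = (5 - 6)**2 = (-1)**2 = 1)
(F + O(16, -19))**2 = (1 + ((-19)**2 - 3*(-19) - 3*16 - 19*16))**2 = (1 + (361 + 57 - 48 - 304))**2 = (1 + 66)**2 = 67**2 = 4489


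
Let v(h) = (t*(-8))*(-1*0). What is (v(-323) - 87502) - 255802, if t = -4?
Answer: -343304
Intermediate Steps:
v(h) = 0 (v(h) = (-4*(-8))*(-1*0) = 32*0 = 0)
(v(-323) - 87502) - 255802 = (0 - 87502) - 255802 = -87502 - 255802 = -343304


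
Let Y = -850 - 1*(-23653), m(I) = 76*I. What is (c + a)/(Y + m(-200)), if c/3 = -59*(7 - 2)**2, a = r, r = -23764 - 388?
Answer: -28577/7603 ≈ -3.7586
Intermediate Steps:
r = -24152
a = -24152
c = -4425 (c = 3*(-59*(7 - 2)**2) = 3*(-59*5**2) = 3*(-59*25) = 3*(-1475) = -4425)
Y = 22803 (Y = -850 + 23653 = 22803)
(c + a)/(Y + m(-200)) = (-4425 - 24152)/(22803 + 76*(-200)) = -28577/(22803 - 15200) = -28577/7603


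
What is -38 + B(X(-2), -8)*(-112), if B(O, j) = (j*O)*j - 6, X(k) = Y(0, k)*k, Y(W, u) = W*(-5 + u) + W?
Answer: 634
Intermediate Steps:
Y(W, u) = W + W*(-5 + u)
X(k) = 0 (X(k) = (0*(-4 + k))*k = 0*k = 0)
B(O, j) = -6 + O*j**2 (B(O, j) = (O*j)*j - 6 = O*j**2 - 6 = -6 + O*j**2)
-38 + B(X(-2), -8)*(-112) = -38 + (-6 + 0*(-8)**2)*(-112) = -38 + (-6 + 0*64)*(-112) = -38 + (-6 + 0)*(-112) = -38 - 6*(-112) = -38 + 672 = 634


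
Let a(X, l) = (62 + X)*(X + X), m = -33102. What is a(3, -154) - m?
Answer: 33492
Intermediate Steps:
a(X, l) = 2*X*(62 + X) (a(X, l) = (62 + X)*(2*X) = 2*X*(62 + X))
a(3, -154) - m = 2*3*(62 + 3) - 1*(-33102) = 2*3*65 + 33102 = 390 + 33102 = 33492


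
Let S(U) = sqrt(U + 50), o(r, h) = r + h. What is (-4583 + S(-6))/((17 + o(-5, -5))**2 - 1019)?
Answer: 4583/970 - sqrt(11)/485 ≈ 4.7179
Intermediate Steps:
o(r, h) = h + r
S(U) = sqrt(50 + U)
(-4583 + S(-6))/((17 + o(-5, -5))**2 - 1019) = (-4583 + sqrt(50 - 6))/((17 + (-5 - 5))**2 - 1019) = (-4583 + sqrt(44))/((17 - 10)**2 - 1019) = (-4583 + 2*sqrt(11))/(7**2 - 1019) = (-4583 + 2*sqrt(11))/(49 - 1019) = (-4583 + 2*sqrt(11))/(-970) = (-4583 + 2*sqrt(11))*(-1/970) = 4583/970 - sqrt(11)/485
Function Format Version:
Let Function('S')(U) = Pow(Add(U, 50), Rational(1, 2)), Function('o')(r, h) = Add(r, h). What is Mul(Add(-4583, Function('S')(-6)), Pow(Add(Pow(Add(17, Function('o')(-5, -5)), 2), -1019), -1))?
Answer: Add(Rational(4583, 970), Mul(Rational(-1, 485), Pow(11, Rational(1, 2)))) ≈ 4.7179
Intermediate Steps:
Function('o')(r, h) = Add(h, r)
Function('S')(U) = Pow(Add(50, U), Rational(1, 2))
Mul(Add(-4583, Function('S')(-6)), Pow(Add(Pow(Add(17, Function('o')(-5, -5)), 2), -1019), -1)) = Mul(Add(-4583, Pow(Add(50, -6), Rational(1, 2))), Pow(Add(Pow(Add(17, Add(-5, -5)), 2), -1019), -1)) = Mul(Add(-4583, Pow(44, Rational(1, 2))), Pow(Add(Pow(Add(17, -10), 2), -1019), -1)) = Mul(Add(-4583, Mul(2, Pow(11, Rational(1, 2)))), Pow(Add(Pow(7, 2), -1019), -1)) = Mul(Add(-4583, Mul(2, Pow(11, Rational(1, 2)))), Pow(Add(49, -1019), -1)) = Mul(Add(-4583, Mul(2, Pow(11, Rational(1, 2)))), Pow(-970, -1)) = Mul(Add(-4583, Mul(2, Pow(11, Rational(1, 2)))), Rational(-1, 970)) = Add(Rational(4583, 970), Mul(Rational(-1, 485), Pow(11, Rational(1, 2))))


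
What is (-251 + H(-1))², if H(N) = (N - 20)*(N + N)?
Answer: 43681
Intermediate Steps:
H(N) = 2*N*(-20 + N) (H(N) = (-20 + N)*(2*N) = 2*N*(-20 + N))
(-251 + H(-1))² = (-251 + 2*(-1)*(-20 - 1))² = (-251 + 2*(-1)*(-21))² = (-251 + 42)² = (-209)² = 43681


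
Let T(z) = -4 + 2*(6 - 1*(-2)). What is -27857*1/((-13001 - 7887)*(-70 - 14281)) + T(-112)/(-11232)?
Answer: -20364865/17536175748 ≈ -0.0011613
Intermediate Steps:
T(z) = 12 (T(z) = -4 + 2*(6 + 2) = -4 + 2*8 = -4 + 16 = 12)
-27857*1/((-13001 - 7887)*(-70 - 14281)) + T(-112)/(-11232) = -27857*1/((-13001 - 7887)*(-70 - 14281)) + 12/(-11232) = -27857/((-14351*(-20888))) + 12*(-1/11232) = -27857/299763688 - 1/936 = -20364865/17536175748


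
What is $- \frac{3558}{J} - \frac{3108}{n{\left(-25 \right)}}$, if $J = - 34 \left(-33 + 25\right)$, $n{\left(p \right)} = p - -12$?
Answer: $\frac{399561}{1768} \approx 226.0$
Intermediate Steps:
$n{\left(p \right)} = 12 + p$ ($n{\left(p \right)} = p + 12 = 12 + p$)
$J = 272$ ($J = \left(-34\right) \left(-8\right) = 272$)
$- \frac{3558}{J} - \frac{3108}{n{\left(-25 \right)}} = - \frac{3558}{272} - \frac{3108}{12 - 25} = \left(-3558\right) \frac{1}{272} - \frac{3108}{-13} = - \frac{1779}{136} - - \frac{3108}{13} = - \frac{1779}{136} + \frac{3108}{13} = \frac{399561}{1768}$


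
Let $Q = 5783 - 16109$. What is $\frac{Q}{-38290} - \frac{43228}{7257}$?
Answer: $- \frac{790132169}{138935265} \approx -5.687$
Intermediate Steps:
$Q = -10326$
$\frac{Q}{-38290} - \frac{43228}{7257} = - \frac{10326}{-38290} - \frac{43228}{7257} = \left(-10326\right) \left(- \frac{1}{38290}\right) - \frac{43228}{7257} = \frac{5163}{19145} - \frac{43228}{7257} = - \frac{790132169}{138935265}$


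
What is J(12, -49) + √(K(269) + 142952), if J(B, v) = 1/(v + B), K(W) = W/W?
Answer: -1/37 + √142953 ≈ 378.06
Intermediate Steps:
K(W) = 1
J(B, v) = 1/(B + v)
J(12, -49) + √(K(269) + 142952) = 1/(12 - 49) + √(1 + 142952) = 1/(-37) + √142953 = -1/37 + √142953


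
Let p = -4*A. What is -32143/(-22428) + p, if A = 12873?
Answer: -1154830433/22428 ≈ -51491.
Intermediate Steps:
p = -51492 (p = -4*12873 = -51492)
-32143/(-22428) + p = -32143/(-22428) - 51492 = -32143*(-1/22428) - 51492 = 32143/22428 - 51492 = -1154830433/22428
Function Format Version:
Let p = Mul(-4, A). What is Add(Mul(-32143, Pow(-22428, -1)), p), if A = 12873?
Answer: Rational(-1154830433, 22428) ≈ -51491.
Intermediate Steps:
p = -51492 (p = Mul(-4, 12873) = -51492)
Add(Mul(-32143, Pow(-22428, -1)), p) = Add(Mul(-32143, Pow(-22428, -1)), -51492) = Add(Mul(-32143, Rational(-1, 22428)), -51492) = Add(Rational(32143, 22428), -51492) = Rational(-1154830433, 22428)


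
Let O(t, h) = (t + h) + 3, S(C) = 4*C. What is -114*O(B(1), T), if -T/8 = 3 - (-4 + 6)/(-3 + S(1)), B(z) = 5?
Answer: 0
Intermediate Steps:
T = -8 (T = -8*(3 - (-4 + 6)/(-3 + 4*1)) = -8*(3 - 2/(-3 + 4)) = -8*(3 - 2/1) = -8*(3 - 2) = -8*1 = -8)
O(t, h) = 3 + h + t (O(t, h) = (h + t) + 3 = 3 + h + t)
-114*O(B(1), T) = -114*(3 - 8 + 5) = -114*0 = 0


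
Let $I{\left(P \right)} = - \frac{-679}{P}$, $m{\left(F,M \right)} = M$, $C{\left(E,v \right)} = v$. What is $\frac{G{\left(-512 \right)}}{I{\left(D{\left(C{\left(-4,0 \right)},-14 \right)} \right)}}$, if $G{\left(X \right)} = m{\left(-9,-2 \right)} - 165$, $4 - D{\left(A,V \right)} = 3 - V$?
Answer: $\frac{2171}{679} \approx 3.1973$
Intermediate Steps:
$D{\left(A,V \right)} = 1 + V$ ($D{\left(A,V \right)} = 4 - \left(3 - V\right) = 4 + \left(-3 + V\right) = 1 + V$)
$I{\left(P \right)} = \frac{679}{P}$
$G{\left(X \right)} = -167$ ($G{\left(X \right)} = -2 - 165 = -167$)
$\frac{G{\left(-512 \right)}}{I{\left(D{\left(C{\left(-4,0 \right)},-14 \right)} \right)}} = - \frac{167}{679 \frac{1}{1 - 14}} = - \frac{167}{679 \frac{1}{-13}} = - \frac{167}{679 \left(- \frac{1}{13}\right)} = - \frac{167}{- \frac{679}{13}} = \left(-167\right) \left(- \frac{13}{679}\right) = \frac{2171}{679}$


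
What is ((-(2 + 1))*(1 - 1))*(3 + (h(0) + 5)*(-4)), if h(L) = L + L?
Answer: 0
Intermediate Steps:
h(L) = 2*L
((-(2 + 1))*(1 - 1))*(3 + (h(0) + 5)*(-4)) = ((-(2 + 1))*(1 - 1))*(3 + (2*0 + 5)*(-4)) = (-1*3*0)*(3 + (0 + 5)*(-4)) = (-3*0)*(3 + 5*(-4)) = 0*(3 - 20) = 0*(-17) = 0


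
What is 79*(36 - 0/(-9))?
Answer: 2844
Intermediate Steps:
79*(36 - 0/(-9)) = 79*(36 - 0*(-1)/9) = 79*(36 - 4*0) = 79*(36 + 0) = 79*36 = 2844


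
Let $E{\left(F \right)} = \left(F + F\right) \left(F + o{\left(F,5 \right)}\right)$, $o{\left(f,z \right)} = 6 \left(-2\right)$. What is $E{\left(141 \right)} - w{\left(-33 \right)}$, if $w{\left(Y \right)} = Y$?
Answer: $36411$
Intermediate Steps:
$o{\left(f,z \right)} = -12$
$E{\left(F \right)} = 2 F \left(-12 + F\right)$ ($E{\left(F \right)} = \left(F + F\right) \left(F - 12\right) = 2 F \left(-12 + F\right)$)
$E{\left(141 \right)} - w{\left(-33 \right)} = 2 \cdot 141 \left(-12 + 141\right) - -33 = 2 \cdot 141 \cdot 129 + 33 = 36378 + 33 = 36411$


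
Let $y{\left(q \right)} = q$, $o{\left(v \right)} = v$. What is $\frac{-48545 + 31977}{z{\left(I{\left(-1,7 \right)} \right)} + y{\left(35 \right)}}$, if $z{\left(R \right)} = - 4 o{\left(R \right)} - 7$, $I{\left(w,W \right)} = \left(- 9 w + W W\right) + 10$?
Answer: $\frac{4142}{61} \approx 67.902$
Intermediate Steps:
$I{\left(w,W \right)} = 10 + W^{2} - 9 w$ ($I{\left(w,W \right)} = \left(- 9 w + W^{2}\right) + 10 = \left(W^{2} - 9 w\right) + 10 = 10 + W^{2} - 9 w$)
$z{\left(R \right)} = -7 - 4 R$ ($z{\left(R \right)} = - 4 R - 7 = -7 - 4 R$)
$\frac{-48545 + 31977}{z{\left(I{\left(-1,7 \right)} \right)} + y{\left(35 \right)}} = \frac{-48545 + 31977}{\left(-7 - 4 \left(10 + 7^{2} - -9\right)\right) + 35} = - \frac{16568}{\left(-7 - 4 \left(10 + 49 + 9\right)\right) + 35} = - \frac{16568}{\left(-7 - 272\right) + 35} = - \frac{16568}{-279 + 35} = - \frac{16568}{-244} = \left(-16568\right) \left(- \frac{1}{244}\right) = \frac{4142}{61}$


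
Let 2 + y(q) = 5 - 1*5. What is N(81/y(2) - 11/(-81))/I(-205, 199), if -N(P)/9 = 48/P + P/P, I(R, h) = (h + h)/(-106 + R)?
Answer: -3462363/2602522 ≈ -1.3304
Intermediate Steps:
y(q) = -2 (y(q) = -2 + (5 - 1*5) = -2 + (5 - 5) = -2 + 0 = -2)
I(R, h) = 2*h/(-106 + R) (I(R, h) = (2*h)/(-106 + R) = 2*h/(-106 + R))
N(P) = -9 - 432/P (N(P) = -9*(48/P + P/P) = -9*(48/P + 1) = -9*(1 + 48/P) = -9 - 432/P)
N(81/y(2) - 11/(-81))/I(-205, 199) = (-9 - 432/(81/(-2) - 11/(-81)))/((2*199/(-106 - 205))) = (-9 - 432/(81*(-½) - 11*(-1/81)))/((2*199/(-311))) = (-9 - 432/(-81/2 + 11/81))/((2*199*(-1/311))) = (-9 - 432/(-6539/162))/(-398/311) = (-9 - 432*(-162/6539))*(-311/398) = (-9 + 69984/6539)*(-311/398) = (11133/6539)*(-311/398) = -3462363/2602522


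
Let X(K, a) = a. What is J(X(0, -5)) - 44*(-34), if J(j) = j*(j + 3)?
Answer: 1506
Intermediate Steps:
J(j) = j*(3 + j)
J(X(0, -5)) - 44*(-34) = -5*(3 - 5) - 44*(-34) = -5*(-2) + 1496 = 10 + 1496 = 1506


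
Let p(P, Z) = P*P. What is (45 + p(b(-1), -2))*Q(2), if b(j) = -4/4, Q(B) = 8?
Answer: 368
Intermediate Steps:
b(j) = -1 (b(j) = -4*1/4 = -1)
p(P, Z) = P**2
(45 + p(b(-1), -2))*Q(2) = (45 + (-1)**2)*8 = (45 + 1)*8 = 46*8 = 368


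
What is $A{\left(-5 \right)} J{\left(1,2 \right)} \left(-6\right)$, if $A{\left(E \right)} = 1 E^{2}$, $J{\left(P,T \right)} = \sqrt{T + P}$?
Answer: $- 150 \sqrt{3} \approx -259.81$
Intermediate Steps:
$J{\left(P,T \right)} = \sqrt{P + T}$
$A{\left(E \right)} = E^{2}$
$A{\left(-5 \right)} J{\left(1,2 \right)} \left(-6\right) = \left(-5\right)^{2} \sqrt{1 + 2} \left(-6\right) = 25 \sqrt{3} \left(-6\right) = - 150 \sqrt{3}$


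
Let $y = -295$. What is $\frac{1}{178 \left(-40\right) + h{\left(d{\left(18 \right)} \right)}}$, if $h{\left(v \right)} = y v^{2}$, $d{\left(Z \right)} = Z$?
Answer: $- \frac{1}{102700} \approx -9.7371 \cdot 10^{-6}$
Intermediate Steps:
$h{\left(v \right)} = - 295 v^{2}$
$\frac{1}{178 \left(-40\right) + h{\left(d{\left(18 \right)} \right)}} = \frac{1}{178 \left(-40\right) - 295 \cdot 18^{2}} = \frac{1}{-7120 - 95580} = \frac{1}{-102700} = - \frac{1}{102700}$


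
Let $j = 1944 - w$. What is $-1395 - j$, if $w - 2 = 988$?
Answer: $-2349$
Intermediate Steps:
$w = 990$ ($w = 2 + 988 = 990$)
$j = 954$ ($j = 1944 - 990 = 954$)
$-1395 - j = -1395 - 954 = -2349$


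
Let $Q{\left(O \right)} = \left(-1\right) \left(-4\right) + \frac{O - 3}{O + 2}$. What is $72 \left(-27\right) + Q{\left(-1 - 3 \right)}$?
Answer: $- \frac{3873}{2} \approx -1936.5$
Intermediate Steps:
$Q{\left(O \right)} = 4 + \frac{-3 + O}{2 + O}$
$72 \left(-27\right) + Q{\left(-1 - 3 \right)} = 72 \left(-27\right) + \frac{5 \left(1 - 4\right)}{2 - 4} = -1944 + \frac{5 \left(1 - 4\right)}{2 - 4} = -1944 + 5 \frac{1}{-2} \left(-3\right) = -1944 + 5 \left(- \frac{1}{2}\right) \left(-3\right) = -1944 + \frac{15}{2} = - \frac{3873}{2}$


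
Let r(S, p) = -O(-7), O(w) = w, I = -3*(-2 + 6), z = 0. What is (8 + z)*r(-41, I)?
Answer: 56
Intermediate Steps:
I = -12 (I = -3*4 = -12)
r(S, p) = 7 (r(S, p) = -1*(-7) = 7)
(8 + z)*r(-41, I) = (8 + 0)*7 = 8*7 = 56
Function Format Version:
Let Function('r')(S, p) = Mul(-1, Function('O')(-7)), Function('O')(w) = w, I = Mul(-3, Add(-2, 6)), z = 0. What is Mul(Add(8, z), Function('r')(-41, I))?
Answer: 56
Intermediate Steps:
I = -12 (I = Mul(-3, 4) = -12)
Function('r')(S, p) = 7 (Function('r')(S, p) = Mul(-1, -7) = 7)
Mul(Add(8, z), Function('r')(-41, I)) = Mul(Add(8, 0), 7) = Mul(8, 7) = 56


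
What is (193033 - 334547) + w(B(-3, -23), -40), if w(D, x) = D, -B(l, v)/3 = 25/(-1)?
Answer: -141439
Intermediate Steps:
B(l, v) = 75 (B(l, v) = -75/(-1) = -75*(-1) = -3*(-25) = 75)
(193033 - 334547) + w(B(-3, -23), -40) = (193033 - 334547) + 75 = -141514 + 75 = -141439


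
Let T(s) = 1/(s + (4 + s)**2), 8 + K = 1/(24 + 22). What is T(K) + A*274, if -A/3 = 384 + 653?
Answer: -14156037182/16607 ≈ -8.5241e+5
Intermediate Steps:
A = -3111 (A = -3*(384 + 653) = -3*1037 = -3111)
K = -367/46 (K = -8 + 1/(24 + 22) = -8 + 1/46 = -367/46 ≈ -7.9783)
T(K) + A*274 = 1/(-367/46 + (4 - 367/46)**2) - 3111*274 = 1/(-367/46 + (-183/46)**2) - 852414 = 1/(-367/46 + 33489/2116) - 852414 = 1/(16607/2116) - 852414 = 2116/16607 - 852414 = -14156037182/16607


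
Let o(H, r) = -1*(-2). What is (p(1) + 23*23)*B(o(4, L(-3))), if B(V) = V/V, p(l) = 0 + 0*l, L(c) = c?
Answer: 529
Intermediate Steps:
p(l) = 0 (p(l) = 0 + 0 = 0)
o(H, r) = 2
B(V) = 1
(p(1) + 23*23)*B(o(4, L(-3))) = (0 + 23*23)*1 = (0 + 529)*1 = 529*1 = 529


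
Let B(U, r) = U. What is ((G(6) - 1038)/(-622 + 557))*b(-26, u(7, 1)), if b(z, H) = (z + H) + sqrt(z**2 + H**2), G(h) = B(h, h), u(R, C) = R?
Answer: -19608/65 + 1032*sqrt(29)/13 ≈ 125.84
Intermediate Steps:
G(h) = h
b(z, H) = H + z + sqrt(H**2 + z**2) (b(z, H) = (H + z) + sqrt(H**2 + z**2) = H + z + sqrt(H**2 + z**2))
((G(6) - 1038)/(-622 + 557))*b(-26, u(7, 1)) = ((6 - 1038)/(-622 + 557))*(7 - 26 + sqrt(7**2 + (-26)**2)) = (-1032/(-65))*(7 - 26 + sqrt(49 + 676)) = (-1032*(-1/65))*(7 - 26 + sqrt(725)) = 1032*(7 - 26 + 5*sqrt(29))/65 = 1032*(-19 + 5*sqrt(29))/65 = -19608/65 + 1032*sqrt(29)/13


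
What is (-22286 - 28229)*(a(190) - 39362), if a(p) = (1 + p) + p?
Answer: 1969125215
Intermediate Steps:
a(p) = 1 + 2*p
(-22286 - 28229)*(a(190) - 39362) = (-22286 - 28229)*((1 + 2*190) - 39362) = -50515*((1 + 380) - 39362) = -50515*(381 - 39362) = -50515*(-38981) = 1969125215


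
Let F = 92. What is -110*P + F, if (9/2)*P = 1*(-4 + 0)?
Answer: 1708/9 ≈ 189.78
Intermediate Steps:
P = -8/9 (P = 2*(1*(-4 + 0))/9 = 2*(1*(-4))/9 = (2/9)*(-4) = -8/9 ≈ -0.88889)
-110*P + F = -110*(-8/9) + 92 = 880/9 + 92 = 1708/9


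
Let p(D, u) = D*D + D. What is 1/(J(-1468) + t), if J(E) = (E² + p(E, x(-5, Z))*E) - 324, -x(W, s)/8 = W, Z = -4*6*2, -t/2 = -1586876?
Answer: -1/3156091756 ≈ -3.1685e-10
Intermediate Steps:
t = 3173752 (t = -2*(-1586876) = 3173752)
Z = -48 (Z = -24*2 = -48)
x(W, s) = -8*W
p(D, u) = D + D² (p(D, u) = D² + D = D + D²)
J(E) = -324 + E² + E²*(1 + E) (J(E) = (E² + (E*(1 + E))*E) - 324 = (E² + E²*(1 + E)) - 324 = -324 + E² + E²*(1 + E))
1/(J(-1468) + t) = 1/((-324 + (-1468)³ + 2*(-1468)²) + 3173752) = 1/((-324 - 3163575232 + 2*2155024) + 3173752) = 1/((-324 - 3163575232 + 4310048) + 3173752) = 1/(-3159265508 + 3173752) = 1/(-3156091756) = -1/3156091756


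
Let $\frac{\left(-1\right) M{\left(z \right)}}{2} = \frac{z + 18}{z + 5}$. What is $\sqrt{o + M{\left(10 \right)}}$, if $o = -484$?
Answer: $\frac{2 i \sqrt{27435}}{15} \approx 22.085 i$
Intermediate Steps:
$M{\left(z \right)} = - \frac{2 \left(18 + z\right)}{5 + z}$ ($M{\left(z \right)} = - 2 \frac{z + 18}{z + 5} = - 2 \frac{18 + z}{5 + z} = - \frac{2 \left(18 + z\right)}{5 + z}$)
$\sqrt{o + M{\left(10 \right)}} = \sqrt{-484 + \frac{2 \left(-18 - 10\right)}{5 + 10}} = \sqrt{-484 + \frac{2 \left(-18 - 10\right)}{15}} = \sqrt{-484 + 2 \cdot \frac{1}{15} \left(-28\right)} = \sqrt{-484 - \frac{56}{15}} = \sqrt{- \frac{7316}{15}} = \frac{2 i \sqrt{27435}}{15}$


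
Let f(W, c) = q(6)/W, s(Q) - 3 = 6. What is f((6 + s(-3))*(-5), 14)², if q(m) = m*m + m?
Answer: 196/625 ≈ 0.31360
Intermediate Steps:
s(Q) = 9 (s(Q) = 3 + 6 = 9)
q(m) = m + m² (q(m) = m² + m = m + m²)
f(W, c) = 42/W (f(W, c) = (6*(1 + 6))/W = (6*7)/W = 42/W)
f((6 + s(-3))*(-5), 14)² = (42/(((6 + 9)*(-5))))² = (42/((15*(-5))))² = (42/(-75))² = (42*(-1/75))² = (-14/25)² = 196/625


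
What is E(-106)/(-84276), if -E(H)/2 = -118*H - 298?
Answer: 2035/7023 ≈ 0.28976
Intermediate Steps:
E(H) = 596 + 236*H (E(H) = -2*(-118*H - 298) = -2*(-298 - 118*H) = 596 + 236*H)
E(-106)/(-84276) = (596 + 236*(-106))/(-84276) = (596 - 25016)*(-1/84276) = -24420*(-1/84276) = 2035/7023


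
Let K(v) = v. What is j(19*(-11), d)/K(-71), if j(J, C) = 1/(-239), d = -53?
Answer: 1/16969 ≈ 5.8931e-5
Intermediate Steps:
j(J, C) = -1/239
j(19*(-11), d)/K(-71) = -1/239/(-71) = -1/239*(-1/71) = 1/16969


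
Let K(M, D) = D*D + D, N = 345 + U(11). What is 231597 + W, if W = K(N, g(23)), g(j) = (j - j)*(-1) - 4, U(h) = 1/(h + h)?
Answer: 231609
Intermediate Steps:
U(h) = 1/(2*h)
g(j) = -4 (g(j) = 0*(-1) - 4 = 0 - 4 = -4)
N = 7591/22 (N = 345 + (1/2)/11 = 345 + (1/2)*(1/11) = 345 + 1/22 = 7591/22 ≈ 345.05)
K(M, D) = D + D**2 (K(M, D) = D**2 + D = D + D**2)
W = 12 (W = -4*(1 - 4) = -4*(-3) = 12)
231597 + W = 231597 + 12 = 231609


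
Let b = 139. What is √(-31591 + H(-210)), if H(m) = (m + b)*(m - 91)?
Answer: 2*I*√2555 ≈ 101.09*I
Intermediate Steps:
H(m) = (-91 + m)*(139 + m) (H(m) = (m + 139)*(m - 91) = (139 + m)*(-91 + m) = (-91 + m)*(139 + m))
√(-31591 + H(-210)) = √(-31591 + (-12649 + (-210)² + 48*(-210))) = √(-31591 + (-12649 + 44100 - 10080)) = √(-31591 + 21371) = √(-10220) = 2*I*√2555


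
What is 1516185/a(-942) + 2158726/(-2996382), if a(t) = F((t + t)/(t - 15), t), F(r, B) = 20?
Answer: 454302626815/5992764 ≈ 75809.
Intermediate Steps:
a(t) = 20
1516185/a(-942) + 2158726/(-2996382) = 1516185/20 + 2158726/(-2996382) = 1516185*(1/20) + 2158726*(-1/2996382) = 303237/4 - 1079363/1498191 = 454302626815/5992764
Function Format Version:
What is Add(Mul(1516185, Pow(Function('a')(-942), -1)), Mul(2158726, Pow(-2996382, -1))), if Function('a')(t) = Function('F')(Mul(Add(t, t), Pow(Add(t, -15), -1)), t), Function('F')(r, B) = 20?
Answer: Rational(454302626815, 5992764) ≈ 75809.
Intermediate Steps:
Function('a')(t) = 20
Add(Mul(1516185, Pow(Function('a')(-942), -1)), Mul(2158726, Pow(-2996382, -1))) = Add(Mul(1516185, Pow(20, -1)), Mul(2158726, Pow(-2996382, -1))) = Add(Mul(1516185, Rational(1, 20)), Mul(2158726, Rational(-1, 2996382))) = Add(Rational(303237, 4), Rational(-1079363, 1498191)) = Rational(454302626815, 5992764)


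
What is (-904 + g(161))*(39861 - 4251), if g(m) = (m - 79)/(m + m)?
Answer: -5181361830/161 ≈ -3.2182e+7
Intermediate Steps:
g(m) = (-79 + m)/(2*m) (g(m) = (-79 + m)/((2*m)) = (-79 + m)*(1/(2*m)) = (-79 + m)/(2*m))
(-904 + g(161))*(39861 - 4251) = (-904 + (1/2)*(-79 + 161)/161)*(39861 - 4251) = (-904 + (1/2)*(1/161)*82)*35610 = (-904 + 41/161)*35610 = -145503/161*35610 = -5181361830/161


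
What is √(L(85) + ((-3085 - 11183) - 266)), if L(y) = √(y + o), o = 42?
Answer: √(-14534 + √127) ≈ 120.51*I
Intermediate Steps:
L(y) = √(42 + y) (L(y) = √(y + 42) = √(42 + y))
√(L(85) + ((-3085 - 11183) - 266)) = √(√(42 + 85) + ((-3085 - 11183) - 266)) = √(√127 + (-14268 - 266)) = √(√127 - 14534) = √(-14534 + √127)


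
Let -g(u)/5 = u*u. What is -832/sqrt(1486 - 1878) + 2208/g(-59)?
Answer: -2208/17405 + 208*I*sqrt(2)/7 ≈ -0.12686 + 42.022*I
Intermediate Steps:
g(u) = -5*u**2 (g(u) = -5*u*u = -5*u**2)
-832/sqrt(1486 - 1878) + 2208/g(-59) = -832/sqrt(1486 - 1878) + 2208/((-5*(-59)**2)) = -832*(-I*sqrt(2)/28) + 2208/((-5*3481)) = -832*(-I*sqrt(2)/28) + 2208/(-17405) = -(-208)*I*sqrt(2)/7 + 2208*(-1/17405) = 208*I*sqrt(2)/7 - 2208/17405 = -2208/17405 + 208*I*sqrt(2)/7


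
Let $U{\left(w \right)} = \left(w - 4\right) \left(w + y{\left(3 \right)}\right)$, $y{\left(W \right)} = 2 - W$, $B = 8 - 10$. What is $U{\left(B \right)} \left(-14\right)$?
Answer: $-252$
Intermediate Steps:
$B = -2$ ($B = 8 - 10 = -2$)
$U{\left(w \right)} = \left(-1 + w\right) \left(-4 + w\right)$ ($U{\left(w \right)} = \left(w - 4\right) \left(w + \left(2 - 3\right)\right) = \left(-4 + w\right) \left(w + \left(2 - 3\right)\right) = \left(-4 + w\right) \left(w - 1\right) = \left(-4 + w\right) \left(-1 + w\right) = \left(-1 + w\right) \left(-4 + w\right)$)
$U{\left(B \right)} \left(-14\right) = \left(4 + \left(-2\right)^{2} - -10\right) \left(-14\right) = \left(4 + 4 + 10\right) \left(-14\right) = 18 \left(-14\right) = -252$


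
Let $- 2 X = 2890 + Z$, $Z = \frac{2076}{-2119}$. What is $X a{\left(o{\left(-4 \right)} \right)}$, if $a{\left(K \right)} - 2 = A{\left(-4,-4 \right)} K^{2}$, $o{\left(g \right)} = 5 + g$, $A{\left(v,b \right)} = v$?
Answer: $\frac{6121834}{2119} \approx 2889.0$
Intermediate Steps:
$Z = - \frac{2076}{2119}$ ($Z = 2076 \left(- \frac{1}{2119}\right) = - \frac{2076}{2119} \approx -0.97971$)
$a{\left(K \right)} = 2 - 4 K^{2}$
$X = - \frac{3060917}{2119}$ ($X = - \frac{2890 - \frac{2076}{2119}}{2} = \left(- \frac{1}{2}\right) \frac{6121834}{2119} = - \frac{3060917}{2119} \approx -1444.5$)
$X a{\left(o{\left(-4 \right)} \right)} = - \frac{3060917 \left(2 - 4 \left(5 - 4\right)^{2}\right)}{2119} = - \frac{3060917 \left(2 - 4 \cdot 1^{2}\right)}{2119} = - \frac{3060917 \left(2 - 4\right)}{2119} = \left(- \frac{3060917}{2119}\right) \left(-2\right) = \frac{6121834}{2119}$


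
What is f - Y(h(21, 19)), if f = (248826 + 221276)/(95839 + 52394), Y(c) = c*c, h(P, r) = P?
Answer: -64900651/148233 ≈ -437.83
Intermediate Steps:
Y(c) = c²
f = 470102/148233 ≈ 3.1714
f - Y(h(21, 19)) = 470102/148233 - 1*21² = 470102/148233 - 1*441 = 470102/148233 - 441 = -64900651/148233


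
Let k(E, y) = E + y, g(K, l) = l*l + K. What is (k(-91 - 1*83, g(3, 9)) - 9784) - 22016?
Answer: -31890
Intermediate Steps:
g(K, l) = K + l**2 (g(K, l) = l**2 + K = K + l**2)
(k(-91 - 1*83, g(3, 9)) - 9784) - 22016 = (((-91 - 1*83) + (3 + 9**2)) - 9784) - 22016 = (((-91 - 83) + (3 + 81)) - 9784) - 22016 = ((-174 + 84) - 9784) - 22016 = (-90 - 9784) - 22016 = -9874 - 22016 = -31890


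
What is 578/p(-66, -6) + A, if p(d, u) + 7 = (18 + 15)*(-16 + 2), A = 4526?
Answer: 2122116/469 ≈ 4524.8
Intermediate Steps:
p(d, u) = -469 (p(d, u) = -7 + (18 + 15)*(-16 + 2) = -7 + 33*(-14) = -7 - 462 = -469)
578/p(-66, -6) + A = 578/(-469) + 4526 = 578*(-1/469) + 4526 = -578/469 + 4526 = 2122116/469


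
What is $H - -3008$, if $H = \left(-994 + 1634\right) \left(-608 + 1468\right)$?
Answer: $553408$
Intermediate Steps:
$H = 550400$ ($H = 640 \cdot 860 = 550400$)
$H - -3008 = 550400 - -3008 = 550400 + 3008 = 553408$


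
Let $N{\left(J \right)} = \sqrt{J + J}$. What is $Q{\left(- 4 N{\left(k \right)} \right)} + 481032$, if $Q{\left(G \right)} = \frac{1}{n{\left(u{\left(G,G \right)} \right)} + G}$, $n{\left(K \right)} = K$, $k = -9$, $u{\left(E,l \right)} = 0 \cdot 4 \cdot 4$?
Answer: $481032 + \frac{i \sqrt{2}}{24} \approx 4.8103 \cdot 10^{5} + 0.058926 i$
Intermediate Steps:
$u{\left(E,l \right)} = 0$ ($u{\left(E,l \right)} = 0 \cdot 4 = 0$)
$N{\left(J \right)} = \sqrt{2} \sqrt{J}$ ($N{\left(J \right)} = \sqrt{2 J} = \sqrt{2} \sqrt{J}$)
$Q{\left(G \right)} = \frac{1}{G}$ ($Q{\left(G \right)} = \frac{1}{0 + G} = \frac{1}{G}$)
$Q{\left(- 4 N{\left(k \right)} \right)} + 481032 = \frac{1}{\left(-4\right) \sqrt{2} \sqrt{-9}} + 481032 = \frac{1}{\left(-4\right) \sqrt{2} \cdot 3 i} + 481032 = \frac{1}{\left(-4\right) 3 i \sqrt{2}} + 481032 = \frac{1}{\left(-12\right) i \sqrt{2}} + 481032 = \frac{i \sqrt{2}}{24} + 481032 = 481032 + \frac{i \sqrt{2}}{24}$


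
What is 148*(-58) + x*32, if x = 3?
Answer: -8488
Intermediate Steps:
148*(-58) + x*32 = 148*(-58) + 3*32 = -8584 + 96 = -8488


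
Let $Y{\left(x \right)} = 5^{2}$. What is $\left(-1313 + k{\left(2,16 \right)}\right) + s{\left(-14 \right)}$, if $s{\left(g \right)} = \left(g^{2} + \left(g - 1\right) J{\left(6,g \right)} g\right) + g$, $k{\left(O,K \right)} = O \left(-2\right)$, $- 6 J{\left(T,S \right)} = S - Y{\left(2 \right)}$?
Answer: $230$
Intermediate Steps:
$Y{\left(x \right)} = 25$
$J{\left(T,S \right)} = \frac{25}{6} - \frac{S}{6}$ ($J{\left(T,S \right)} = - \frac{S - 25}{6} = - \frac{-25 + S}{6} = \frac{25}{6} - \frac{S}{6}$)
$k{\left(O,K \right)} = - 2 O$
$s{\left(g \right)} = g + g^{2} + g \left(-1 + g\right) \left(\frac{25}{6} - \frac{g}{6}\right)$ ($s{\left(g \right)} = \left(g^{2} + \left(g - 1\right) \left(\frac{25}{6} - \frac{g}{6}\right) g\right) + g = \left(g^{2} + \left(-1 + g\right) \left(\frac{25}{6} - \frac{g}{6}\right) g\right) + g = \left(g^{2} + g \left(-1 + g\right) \left(\frac{25}{6} - \frac{g}{6}\right)\right) + g = g + g^{2} + g \left(-1 + g\right) \left(\frac{25}{6} - \frac{g}{6}\right)$)
$\left(-1313 + k{\left(2,16 \right)}\right) + s{\left(-14 \right)} = \left(-1313 - 4\right) + \frac{1}{6} \left(-14\right) \left(-19 - \left(-14\right)^{2} + 32 \left(-14\right)\right) = \left(-1313 - 4\right) + \frac{1}{6} \left(-14\right) \left(-19 - 196 - 448\right) = -1317 + \frac{1}{6} \left(-14\right) \left(-19 - 196 - 448\right) = -1317 + \frac{1}{6} \left(-14\right) \left(-663\right) = -1317 + 1547 = 230$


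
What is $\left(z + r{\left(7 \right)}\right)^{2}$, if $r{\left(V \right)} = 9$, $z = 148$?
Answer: $24649$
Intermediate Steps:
$\left(z + r{\left(7 \right)}\right)^{2} = \left(148 + 9\right)^{2} = 157^{2} = 24649$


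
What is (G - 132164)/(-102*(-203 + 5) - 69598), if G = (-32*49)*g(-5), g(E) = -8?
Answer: 59810/24701 ≈ 2.4214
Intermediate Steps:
G = 12544 (G = -32*49*(-8) = -1568*(-8) = 12544)
(G - 132164)/(-102*(-203 + 5) - 69598) = (12544 - 132164)/(-102*(-203 + 5) - 69598) = -119620/(-102*(-198) - 69598) = -119620/(20196 - 69598) = -119620/(-49402) = -119620*(-1/49402) = 59810/24701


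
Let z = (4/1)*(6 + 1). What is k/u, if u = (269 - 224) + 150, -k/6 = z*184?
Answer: -10304/65 ≈ -158.52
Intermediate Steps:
z = 28 (z = (4*1)*7 = 4*7 = 28)
k = -30912 (k = -168*184 = -6*5152 = -30912)
u = 195 (u = 45 + 150 = 195)
k/u = -30912/195 = -30912*1/195 = -10304/65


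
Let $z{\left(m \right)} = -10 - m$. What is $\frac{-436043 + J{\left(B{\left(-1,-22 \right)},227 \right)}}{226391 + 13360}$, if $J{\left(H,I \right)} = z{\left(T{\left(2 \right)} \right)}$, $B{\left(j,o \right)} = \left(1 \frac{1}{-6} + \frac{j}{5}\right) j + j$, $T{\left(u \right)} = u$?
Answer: $- \frac{436055}{239751} \approx -1.8188$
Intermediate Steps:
$B{\left(j,o \right)} = j + j \left(- \frac{1}{6} + \frac{j}{5}\right)$ ($B{\left(j,o \right)} = \left(1 \left(- \frac{1}{6}\right) + j \frac{1}{5}\right) j + j = \left(- \frac{1}{6} + \frac{j}{5}\right) j + j = j \left(- \frac{1}{6} + \frac{j}{5}\right) + j = j + j \left(- \frac{1}{6} + \frac{j}{5}\right)$)
$J{\left(H,I \right)} = -12$ ($J{\left(H,I \right)} = -10 - 2 = -12$)
$\frac{-436043 + J{\left(B{\left(-1,-22 \right)},227 \right)}}{226391 + 13360} = \frac{-436043 - 12}{226391 + 13360} = - \frac{436055}{239751}$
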